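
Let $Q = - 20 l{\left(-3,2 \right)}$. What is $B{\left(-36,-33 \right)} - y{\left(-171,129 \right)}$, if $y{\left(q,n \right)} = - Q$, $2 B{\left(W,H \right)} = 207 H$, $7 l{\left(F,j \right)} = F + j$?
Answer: $- \frac{47777}{14} \approx -3412.6$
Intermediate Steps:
$l{\left(F,j \right)} = \frac{F}{7} + \frac{j}{7}$ ($l{\left(F,j \right)} = \frac{F + j}{7} = \frac{F}{7} + \frac{j}{7}$)
$Q = \frac{20}{7}$ ($Q = - 20 \left(\frac{1}{7} \left(-3\right) + \frac{1}{7} \cdot 2\right) = - 20 \left(- \frac{3}{7} + \frac{2}{7}\right) = \left(-20\right) \left(- \frac{1}{7}\right) = \frac{20}{7} \approx 2.8571$)
$B{\left(W,H \right)} = \frac{207 H}{2}$
$y{\left(q,n \right)} = - \frac{20}{7}$ ($y{\left(q,n \right)} = \left(-1\right) \frac{20}{7} = - \frac{20}{7}$)
$B{\left(-36,-33 \right)} - y{\left(-171,129 \right)} = \frac{207}{2} \left(-33\right) - - \frac{20}{7} = - \frac{6831}{2} + \frac{20}{7} = - \frac{47777}{14}$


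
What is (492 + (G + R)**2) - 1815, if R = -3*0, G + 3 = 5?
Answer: -1319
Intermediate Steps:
G = 2 (G = -3 + 5 = 2)
R = 0
(492 + (G + R)**2) - 1815 = (492 + (2 + 0)**2) - 1815 = (492 + 2**2) - 1815 = (492 + 4) - 1815 = 496 - 1815 = -1319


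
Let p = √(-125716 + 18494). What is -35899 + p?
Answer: -35899 + I*√107222 ≈ -35899.0 + 327.45*I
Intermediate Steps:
p = I*√107222 (p = √(-107222) = I*√107222 ≈ 327.45*I)
-35899 + p = -35899 + I*√107222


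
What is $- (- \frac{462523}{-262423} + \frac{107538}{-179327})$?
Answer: $- \frac{54722417447}{47059529321} \approx -1.1628$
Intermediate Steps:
$- (- \frac{462523}{-262423} + \frac{107538}{-179327}) = - (\left(-462523\right) \left(- \frac{1}{262423}\right) + 107538 \left(- \frac{1}{179327}\right)) = - (\frac{462523}{262423} - \frac{107538}{179327}) = \left(-1\right) \frac{54722417447}{47059529321} = - \frac{54722417447}{47059529321}$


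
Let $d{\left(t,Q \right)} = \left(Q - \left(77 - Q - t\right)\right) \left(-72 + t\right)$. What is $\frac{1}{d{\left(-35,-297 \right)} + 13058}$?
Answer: $\frac{1}{88600} \approx 1.1287 \cdot 10^{-5}$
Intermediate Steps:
$d{\left(t,Q \right)} = \left(-72 + t\right) \left(-77 + t + 2 Q\right)$ ($d{\left(t,Q \right)} = \left(Q - \left(77 - Q - t\right)\right) \left(-72 + t\right) = \left(Q + \left(-77 + Q + t\right)\right) \left(-72 + t\right) = \left(-77 + t + 2 Q\right) \left(-72 + t\right) = \left(-72 + t\right) \left(-77 + t + 2 Q\right)$)
$\frac{1}{d{\left(-35,-297 \right)} + 13058} = \frac{1}{\left(5544 + \left(-35\right)^{2} - -5215 - -42768 + 2 \left(-297\right) \left(-35\right)\right) + 13058} = \frac{1}{\left(5544 + 1225 + 5215 + 42768 + 20790\right) + 13058} = \frac{1}{75542 + 13058} = \frac{1}{88600}$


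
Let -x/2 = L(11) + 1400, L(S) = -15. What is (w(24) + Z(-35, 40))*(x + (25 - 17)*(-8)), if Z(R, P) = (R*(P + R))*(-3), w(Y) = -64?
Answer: -1306474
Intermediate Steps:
x = -2770 (x = -2*(-15 + 1400) = -2*1385 = -2770)
Z(R, P) = -3*R*(P + R)
(w(24) + Z(-35, 40))*(x + (25 - 17)*(-8)) = (-64 - 3*(-35)*(40 - 35))*(-2770 + (25 - 17)*(-8)) = (-64 - 3*(-35)*5)*(-2770 + 8*(-8)) = (-64 + 525)*(-2770 - 64) = 461*(-2834) = -1306474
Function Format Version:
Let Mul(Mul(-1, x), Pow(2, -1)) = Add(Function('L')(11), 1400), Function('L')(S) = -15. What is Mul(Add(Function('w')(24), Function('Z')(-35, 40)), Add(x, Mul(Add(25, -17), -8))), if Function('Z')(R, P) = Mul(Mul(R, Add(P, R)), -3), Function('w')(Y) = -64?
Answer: -1306474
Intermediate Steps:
x = -2770 (x = Mul(-2, Add(-15, 1400)) = Mul(-2, 1385) = -2770)
Function('Z')(R, P) = Mul(-3, R, Add(P, R))
Mul(Add(Function('w')(24), Function('Z')(-35, 40)), Add(x, Mul(Add(25, -17), -8))) = Mul(Add(-64, Mul(-3, -35, Add(40, -35))), Add(-2770, Mul(Add(25, -17), -8))) = Mul(Add(-64, Mul(-3, -35, 5)), Add(-2770, Mul(8, -8))) = Mul(Add(-64, 525), Add(-2770, -64)) = Mul(461, -2834) = -1306474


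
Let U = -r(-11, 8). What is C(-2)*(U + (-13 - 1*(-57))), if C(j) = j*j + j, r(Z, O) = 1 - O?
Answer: 102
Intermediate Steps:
C(j) = j + j² (C(j) = j² + j = j + j²)
U = 7 (U = -(1 - 1*8) = -(1 - 8) = -1*(-7) = 7)
C(-2)*(U + (-13 - 1*(-57))) = (-2*(1 - 2))*(7 + (-13 - 1*(-57))) = (-2*(-1))*(7 + (-13 + 57)) = 2*(7 + 44) = 2*51 = 102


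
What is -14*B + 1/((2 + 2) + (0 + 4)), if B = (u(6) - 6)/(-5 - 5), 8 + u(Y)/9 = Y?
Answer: -1339/40 ≈ -33.475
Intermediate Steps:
u(Y) = -72 + 9*Y
B = 12/5 (B = ((-72 + 9*6) - 6)/(-5 - 5) = ((-72 + 54) - 6)/(-10) = (-18 - 6)*(-⅒) = -24*(-⅒) = 12/5 ≈ 2.4000)
-14*B + 1/((2 + 2) + (0 + 4)) = -14*12/5 + 1/((2 + 2) + (0 + 4)) = -168/5 + 1/(4 + 4) = -168/5 + 1/8 = -168/5 + ⅛ = -1339/40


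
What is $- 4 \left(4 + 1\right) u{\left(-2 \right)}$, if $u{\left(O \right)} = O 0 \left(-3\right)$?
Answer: $0$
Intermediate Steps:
$u{\left(O \right)} = 0$ ($u{\left(O \right)} = 0 \left(-3\right) = 0$)
$- 4 \left(4 + 1\right) u{\left(-2 \right)} = - 4 \left(4 + 1\right) 0 = \left(-4\right) 5 \cdot 0 = \left(-20\right) 0 = 0$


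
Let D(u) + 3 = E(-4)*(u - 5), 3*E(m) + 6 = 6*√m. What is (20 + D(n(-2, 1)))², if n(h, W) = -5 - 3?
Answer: (43 - 52*I)² ≈ -855.0 - 4472.0*I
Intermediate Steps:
n(h, W) = -8
E(m) = -2 + 2*√m (E(m) = -2 + (6*√m)/3 = -2 + 2*√m)
D(u) = -3 + (-5 + u)*(-2 + 4*I) (D(u) = -3 + (-2 + 2*√(-4))*(u - 5) = -3 + (-2 + 2*(2*I))*(-5 + u) = -3 + (-2 + 4*I)*(-5 + u) = -3 + (-5 + u)*(-2 + 4*I))
(20 + D(n(-2, 1)))² = (20 + (7 - 20*I - 8*(-2 + 4*I)))² = (20 + (7 - 20*I + (16 - 32*I)))² = (20 + (23 - 52*I))² = (43 - 52*I)²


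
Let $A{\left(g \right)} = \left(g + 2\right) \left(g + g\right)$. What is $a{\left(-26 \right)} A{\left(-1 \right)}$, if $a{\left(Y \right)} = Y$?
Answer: $52$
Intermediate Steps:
$A{\left(g \right)} = 2 g \left(2 + g\right)$ ($A{\left(g \right)} = \left(2 + g\right) 2 g = 2 g \left(2 + g\right)$)
$a{\left(-26 \right)} A{\left(-1 \right)} = - 26 \cdot 2 \left(-1\right) \left(2 - 1\right) = - 26 \cdot 2 \left(-1\right) 1 = \left(-26\right) \left(-2\right) = 52$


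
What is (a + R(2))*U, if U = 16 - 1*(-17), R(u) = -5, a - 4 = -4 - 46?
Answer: -1683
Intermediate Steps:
a = -46 (a = 4 + (-4 - 46) = 4 - 50 = -46)
U = 33 (U = 16 + 17 = 33)
(a + R(2))*U = (-46 - 5)*33 = -51*33 = -1683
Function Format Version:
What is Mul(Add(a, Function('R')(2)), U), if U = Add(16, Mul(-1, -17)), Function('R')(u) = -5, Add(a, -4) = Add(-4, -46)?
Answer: -1683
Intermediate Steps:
a = -46 (a = Add(4, Add(-4, -46)) = Add(4, -50) = -46)
U = 33 (U = Add(16, 17) = 33)
Mul(Add(a, Function('R')(2)), U) = Mul(Add(-46, -5), 33) = Mul(-51, 33) = -1683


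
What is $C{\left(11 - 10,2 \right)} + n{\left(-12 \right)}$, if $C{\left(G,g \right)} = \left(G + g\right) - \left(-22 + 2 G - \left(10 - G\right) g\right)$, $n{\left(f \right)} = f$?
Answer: $29$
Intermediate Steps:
$C{\left(G,g \right)} = 22 + g - G + g \left(10 - G\right)$ ($C{\left(G,g \right)} = \left(G + g\right) - \left(-22 + 2 G - g \left(10 - G\right)\right) = \left(G + g\right) + \left(22 - 2 G + g \left(10 - G\right)\right) = 22 + g - G + g \left(10 - G\right)$)
$C{\left(11 - 10,2 \right)} + n{\left(-12 \right)} = \left(22 - \left(11 - 10\right) + 11 \cdot 2 - \left(11 - 10\right) 2\right) - 12 = \left(22 - 1 + 22 - 1 \cdot 2\right) - 12 = \left(22 - 1 + 22 - 2\right) - 12 = 41 - 12 = 29$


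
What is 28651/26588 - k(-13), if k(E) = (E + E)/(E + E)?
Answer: 2063/26588 ≈ 0.077591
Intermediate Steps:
k(E) = 1 (k(E) = (2*E)/((2*E)) = (2*E)*(1/(2*E)) = 1)
28651/26588 - k(-13) = 28651/26588 - 1*1 = 28651*(1/26588) - 1 = 28651/26588 - 1 = 2063/26588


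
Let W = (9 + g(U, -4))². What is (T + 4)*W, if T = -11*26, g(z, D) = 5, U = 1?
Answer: -55272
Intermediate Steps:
T = -286
W = 196 (W = (9 + 5)² = 14² = 196)
(T + 4)*W = (-286 + 4)*196 = -282*196 = -55272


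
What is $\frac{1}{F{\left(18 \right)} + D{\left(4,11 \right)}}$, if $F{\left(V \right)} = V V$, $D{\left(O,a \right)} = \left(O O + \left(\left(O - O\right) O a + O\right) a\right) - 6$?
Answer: $\frac{1}{378} \approx 0.0026455$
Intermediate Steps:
$D{\left(O,a \right)} = -6 + O^{2} + O a$ ($D{\left(O,a \right)} = \left(O^{2} + \left(0 O a + O\right) a\right) - 6 = \left(O^{2} + \left(0 a + O\right) a\right) - 6 = \left(O^{2} + \left(0 + O\right) a\right) - 6 = \left(O^{2} + O a\right) - 6 = -6 + O^{2} + O a$)
$F{\left(V \right)} = V^{2}$
$\frac{1}{F{\left(18 \right)} + D{\left(4,11 \right)}} = \frac{1}{18^{2} + \left(-6 + 4^{2} + 4 \cdot 11\right)} = \frac{1}{324 + \left(-6 + 16 + 44\right)} = \frac{1}{324 + 54} = \frac{1}{378}$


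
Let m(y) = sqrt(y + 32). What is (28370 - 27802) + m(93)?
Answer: 568 + 5*sqrt(5) ≈ 579.18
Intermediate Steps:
m(y) = sqrt(32 + y)
(28370 - 27802) + m(93) = (28370 - 27802) + sqrt(32 + 93) = 568 + sqrt(125) = 568 + 5*sqrt(5)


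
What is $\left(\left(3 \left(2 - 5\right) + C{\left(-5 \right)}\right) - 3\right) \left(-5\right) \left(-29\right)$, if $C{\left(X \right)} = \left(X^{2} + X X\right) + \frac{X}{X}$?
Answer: $5655$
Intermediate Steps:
$C{\left(X \right)} = 1 + 2 X^{2}$ ($C{\left(X \right)} = \left(X^{2} + X^{2}\right) + 1 = 2 X^{2} + 1 = 1 + 2 X^{2}$)
$\left(\left(3 \left(2 - 5\right) + C{\left(-5 \right)}\right) - 3\right) \left(-5\right) \left(-29\right) = \left(\left(3 \left(2 - 5\right) + \left(1 + 2 \left(-5\right)^{2}\right)\right) - 3\right) \left(-5\right) \left(-29\right) = \left(\left(3 \left(2 - 5\right) + \left(1 + 2 \cdot 25\right)\right) - 3\right) \left(-5\right) \left(-29\right) = \left(\left(3 \left(-3\right) + \left(1 + 50\right)\right) - 3\right) \left(-5\right) \left(-29\right) = \left(\left(-9 + 51\right) - 3\right) \left(-5\right) \left(-29\right) = \left(42 - 3\right) \left(-5\right) \left(-29\right) = 39 \left(-5\right) \left(-29\right) = \left(-195\right) \left(-29\right) = 5655$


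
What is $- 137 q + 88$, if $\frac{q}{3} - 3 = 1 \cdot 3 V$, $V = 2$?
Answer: $-3611$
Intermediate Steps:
$q = 27$ ($q = 9 + 3 \cdot 1 \cdot 3 \cdot 2 = 9 + 3 \cdot 3 \cdot 2 = 9 + 3 \cdot 6 = 9 + 18 = 27$)
$- 137 q + 88 = \left(-137\right) 27 + 88 = -3699 + 88 = -3611$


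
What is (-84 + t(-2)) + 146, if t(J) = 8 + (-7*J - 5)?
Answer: 79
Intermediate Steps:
t(J) = 3 - 7*J (t(J) = 8 + (-5 - 7*J) = 3 - 7*J)
(-84 + t(-2)) + 146 = (-84 + (3 - 7*(-2))) + 146 = (-84 + (3 + 14)) + 146 = (-84 + 17) + 146 = -67 + 146 = 79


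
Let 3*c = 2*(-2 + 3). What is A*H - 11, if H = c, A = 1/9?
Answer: -295/27 ≈ -10.926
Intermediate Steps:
c = ⅔ (c = (2*(-2 + 3))/3 = (2*1)/3 = (⅓)*2 = ⅔ ≈ 0.66667)
A = ⅑ ≈ 0.11111
H = ⅔ ≈ 0.66667
A*H - 11 = (⅑)*(⅔) - 11 = 2/27 - 11 = -295/27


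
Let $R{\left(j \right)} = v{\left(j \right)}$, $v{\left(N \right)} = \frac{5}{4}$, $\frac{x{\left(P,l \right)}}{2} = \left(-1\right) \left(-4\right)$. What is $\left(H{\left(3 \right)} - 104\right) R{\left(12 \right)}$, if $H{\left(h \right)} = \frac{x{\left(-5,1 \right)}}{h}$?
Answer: $- \frac{380}{3} \approx -126.67$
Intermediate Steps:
$x{\left(P,l \right)} = 8$ ($x{\left(P,l \right)} = 2 \left(\left(-1\right) \left(-4\right)\right) = 2 \cdot 4 = 8$)
$H{\left(h \right)} = \frac{8}{h}$
$v{\left(N \right)} = \frac{5}{4}$ ($v{\left(N \right)} = 5 \cdot \frac{1}{4} = \frac{5}{4}$)
$R{\left(j \right)} = \frac{5}{4}$
$\left(H{\left(3 \right)} - 104\right) R{\left(12 \right)} = \left(\frac{8}{3} - 104\right) \frac{5}{4} = \left(- \frac{304}{3}\right) \frac{5}{4} = - \frac{380}{3}$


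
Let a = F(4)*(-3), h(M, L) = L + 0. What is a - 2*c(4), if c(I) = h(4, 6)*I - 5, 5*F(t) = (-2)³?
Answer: -166/5 ≈ -33.200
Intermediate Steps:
h(M, L) = L
F(t) = -8/5 (F(t) = (⅕)*(-2)³ = (⅕)*(-8) = -8/5)
c(I) = -5 + 6*I (c(I) = 6*I - 5 = -5 + 6*I)
a = 24/5 (a = -8/5*(-3) = 24/5 ≈ 4.8000)
a - 2*c(4) = 24/5 - 2*(-5 + 6*4) = 24/5 - 2*(-5 + 24) = 24/5 - 2*19 = 24/5 - 38 = -166/5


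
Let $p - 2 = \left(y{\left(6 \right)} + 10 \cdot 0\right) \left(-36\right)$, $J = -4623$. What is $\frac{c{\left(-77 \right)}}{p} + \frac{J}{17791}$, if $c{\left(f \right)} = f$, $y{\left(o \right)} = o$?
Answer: $\frac{380585}{3807274} \approx 0.099963$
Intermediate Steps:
$p = -214$ ($p = 2 + \left(6 + 10 \cdot 0\right) \left(-36\right) = 2 + \left(6 + 0\right) \left(-36\right) = 2 + 6 \left(-36\right) = 2 - 216 = -214$)
$\frac{c{\left(-77 \right)}}{p} + \frac{J}{17791} = - \frac{77}{-214} - \frac{4623}{17791} = \left(-77\right) \left(- \frac{1}{214}\right) - \frac{4623}{17791} = \frac{77}{214} - \frac{4623}{17791} = \frac{380585}{3807274}$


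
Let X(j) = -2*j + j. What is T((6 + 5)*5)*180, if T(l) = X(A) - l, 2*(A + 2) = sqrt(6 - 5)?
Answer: -9630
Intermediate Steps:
A = -3/2 (A = -2 + sqrt(6 - 5)/2 = -2 + sqrt(1)/2 = -2 + (1/2)*1 = -2 + 1/2 = -3/2 ≈ -1.5000)
X(j) = -j
T(l) = 3/2 - l (T(l) = -1*(-3/2) - l = 3/2 - l)
T((6 + 5)*5)*180 = (3/2 - (6 + 5)*5)*180 = (3/2 - 11*5)*180 = (3/2 - 1*55)*180 = (3/2 - 55)*180 = -107/2*180 = -9630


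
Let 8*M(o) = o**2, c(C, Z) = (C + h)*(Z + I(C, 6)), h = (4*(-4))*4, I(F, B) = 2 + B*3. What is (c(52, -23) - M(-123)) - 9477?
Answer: -90657/8 ≈ -11332.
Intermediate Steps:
I(F, B) = 2 + 3*B
h = -64 (h = -16*4 = -64)
c(C, Z) = (-64 + C)*(20 + Z) (c(C, Z) = (C - 64)*(Z + (2 + 3*6)) = (-64 + C)*(Z + (2 + 18)) = (-64 + C)*(Z + 20) = (-64 + C)*(20 + Z))
M(o) = o**2/8
(c(52, -23) - M(-123)) - 9477 = ((-1280 - 64*(-23) + 20*52 + 52*(-23)) - (-123)**2/8) - 9477 = ((-1280 + 1472 + 1040 - 1196) - 15129/8) - 9477 = (36 - 1*15129/8) - 9477 = (36 - 15129/8) - 9477 = -14841/8 - 9477 = -90657/8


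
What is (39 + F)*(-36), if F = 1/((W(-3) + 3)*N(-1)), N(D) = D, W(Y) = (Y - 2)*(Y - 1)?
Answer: -32256/23 ≈ -1402.4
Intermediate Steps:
W(Y) = (-1 + Y)*(-2 + Y) (W(Y) = (-2 + Y)*(-1 + Y) = (-1 + Y)*(-2 + Y))
F = -1/23 (F = 1/(((2 + (-3)² - 3*(-3)) + 3)*(-1)) = 1/(((2 + 9 + 9) + 3)*(-1)) = 1/((20 + 3)*(-1)) = 1/(23*(-1)) = 1/(-23) = -1/23 ≈ -0.043478)
(39 + F)*(-36) = (39 - 1/23)*(-36) = (896/23)*(-36) = -32256/23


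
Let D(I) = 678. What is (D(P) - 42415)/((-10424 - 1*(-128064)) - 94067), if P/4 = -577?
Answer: -41737/23573 ≈ -1.7705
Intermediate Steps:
P = -2308 (P = 4*(-577) = -2308)
(D(P) - 42415)/((-10424 - 1*(-128064)) - 94067) = (678 - 42415)/((-10424 - 1*(-128064)) - 94067) = -41737/((-10424 + 128064) - 94067) = -41737/(117640 - 94067) = -41737/23573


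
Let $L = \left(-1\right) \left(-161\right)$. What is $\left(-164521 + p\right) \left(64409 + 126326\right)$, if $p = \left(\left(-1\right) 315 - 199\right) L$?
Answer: $-47163997125$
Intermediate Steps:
$L = 161$
$p = -82754$ ($p = \left(\left(-1\right) 315 - 199\right) 161 = \left(-315 - 199\right) 161 = \left(-514\right) 161 = -82754$)
$\left(-164521 + p\right) \left(64409 + 126326\right) = \left(-164521 - 82754\right) \left(64409 + 126326\right) = \left(-247275\right) 190735 = -47163997125$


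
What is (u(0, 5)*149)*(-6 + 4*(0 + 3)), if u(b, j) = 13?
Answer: 11622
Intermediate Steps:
(u(0, 5)*149)*(-6 + 4*(0 + 3)) = (13*149)*(-6 + 4*(0 + 3)) = 1937*(-6 + 4*3) = 1937*(-6 + 12) = 1937*6 = 11622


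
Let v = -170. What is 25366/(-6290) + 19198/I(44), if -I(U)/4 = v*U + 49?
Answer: -158305891/46740990 ≈ -3.3869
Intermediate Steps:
I(U) = -196 + 680*U (I(U) = -4*(-170*U + 49) = -4*(49 - 170*U) = -196 + 680*U)
25366/(-6290) + 19198/I(44) = 25366/(-6290) + 19198/(-196 + 680*44) = 25366*(-1/6290) + 19198/(-196 + 29920) = -12683/3145 + 19198/29724 = -12683/3145 + 19198*(1/29724) = -12683/3145 + 9599/14862 = -158305891/46740990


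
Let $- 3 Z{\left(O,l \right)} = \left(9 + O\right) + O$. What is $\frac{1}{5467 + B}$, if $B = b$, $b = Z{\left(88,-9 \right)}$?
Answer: $\frac{3}{16216} \approx 0.000185$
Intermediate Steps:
$Z{\left(O,l \right)} = -3 - \frac{2 O}{3}$ ($Z{\left(O,l \right)} = - \frac{\left(9 + O\right) + O}{3} = - \frac{9 + 2 O}{3} = -3 - \frac{2 O}{3}$)
$b = - \frac{185}{3}$ ($b = -3 - \frac{176}{3} = - \frac{185}{3} \approx -61.667$)
$B = - \frac{185}{3} \approx -61.667$
$\frac{1}{5467 + B} = \frac{1}{5467 - \frac{185}{3}} = \frac{1}{\frac{16216}{3}} = \frac{3}{16216}$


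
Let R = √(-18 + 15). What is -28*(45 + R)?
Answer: -1260 - 28*I*√3 ≈ -1260.0 - 48.497*I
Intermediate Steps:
R = I*√3 (R = √(-3) = I*√3 ≈ 1.732*I)
-28*(45 + R) = -28*(45 + I*√3) = -1260 - 28*I*√3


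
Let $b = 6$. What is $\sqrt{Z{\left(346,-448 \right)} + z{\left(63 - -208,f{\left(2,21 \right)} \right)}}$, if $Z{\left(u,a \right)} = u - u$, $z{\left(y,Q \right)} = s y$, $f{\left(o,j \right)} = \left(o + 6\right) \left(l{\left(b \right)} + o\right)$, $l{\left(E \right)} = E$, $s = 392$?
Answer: $14 \sqrt{542} \approx 325.93$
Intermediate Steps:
$f{\left(o,j \right)} = \left(6 + o\right)^{2}$ ($f{\left(o,j \right)} = \left(o + 6\right) \left(6 + o\right) = \left(6 + o\right) \left(6 + o\right) = \left(6 + o\right)^{2}$)
$z{\left(y,Q \right)} = 392 y$
$Z{\left(u,a \right)} = 0$
$\sqrt{Z{\left(346,-448 \right)} + z{\left(63 - -208,f{\left(2,21 \right)} \right)}} = \sqrt{0 + 392 \left(63 - -208\right)} = \sqrt{0 + 392 \left(63 + 208\right)} = \sqrt{0 + 392 \cdot 271} = \sqrt{0 + 106232} = \sqrt{106232} = 14 \sqrt{542}$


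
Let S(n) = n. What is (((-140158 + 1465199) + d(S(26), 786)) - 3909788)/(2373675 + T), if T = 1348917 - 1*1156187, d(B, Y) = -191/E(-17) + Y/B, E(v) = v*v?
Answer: -1942156677/1928396717 ≈ -1.0071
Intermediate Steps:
E(v) = v**2
d(B, Y) = -191/289 + Y/B (d(B, Y) = -191/((-17)**2) + Y/B = -191/289 + Y/B)
T = 192730 (T = 1348917 - 1156187 = 192730)
(((-140158 + 1465199) + d(S(26), 786)) - 3909788)/(2373675 + T) = (((-140158 + 1465199) + (-191/289 + 786/26)) - 3909788)/(2373675 + 192730) = ((1325041 + (-191/289 + 786*(1/26))) - 3909788)/2566405 = ((1325041 + (-191/289 + 393/13)) - 3909788)*(1/2566405) = ((1325041 + 111094/3757) - 3909788)*(1/2566405) = (4978290131/3757 - 3909788)*(1/2566405) = -9710783385/3757*1/2566405 = -1942156677/1928396717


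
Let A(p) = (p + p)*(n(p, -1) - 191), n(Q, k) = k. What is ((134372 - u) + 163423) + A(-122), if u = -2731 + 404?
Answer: 346970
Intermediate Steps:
u = -2327
A(p) = -384*p (A(p) = (p + p)*(-1 - 191) = (2*p)*(-192) = -384*p)
((134372 - u) + 163423) + A(-122) = ((134372 - 1*(-2327)) + 163423) - 384*(-122) = ((134372 + 2327) + 163423) + 46848 = (136699 + 163423) + 46848 = 300122 + 46848 = 346970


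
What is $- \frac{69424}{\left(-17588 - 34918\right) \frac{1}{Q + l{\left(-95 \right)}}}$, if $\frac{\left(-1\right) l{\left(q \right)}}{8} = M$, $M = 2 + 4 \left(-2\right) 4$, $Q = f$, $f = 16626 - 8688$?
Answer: $\frac{94624912}{8751} \approx 10813.0$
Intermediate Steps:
$f = 7938$
$Q = 7938$
$M = -30$ ($M = 2 - 32 = -30$)
$l{\left(q \right)} = 240$ ($l{\left(q \right)} = \left(-8\right) \left(-30\right) = 240$)
$- \frac{69424}{\left(-17588 - 34918\right) \frac{1}{Q + l{\left(-95 \right)}}} = - \frac{69424}{\left(-17588 - 34918\right) \frac{1}{7938 + 240}} = - \frac{69424}{\left(-52506\right) \frac{1}{8178}} = - \frac{69424}{- \frac{8751}{1363}} = \left(-69424\right) \left(- \frac{1363}{8751}\right) = \frac{94624912}{8751}$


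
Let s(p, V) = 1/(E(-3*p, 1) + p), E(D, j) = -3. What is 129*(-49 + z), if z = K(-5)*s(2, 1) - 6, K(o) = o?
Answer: -6450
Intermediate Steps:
s(p, V) = 1/(-3 + p)
z = -1 (z = -5/(-3 + 2) - 6 = -5/(-1) - 6 = -5*(-1) - 6 = 5 - 6 = -1)
129*(-49 + z) = 129*(-49 - 1) = 129*(-50) = -6450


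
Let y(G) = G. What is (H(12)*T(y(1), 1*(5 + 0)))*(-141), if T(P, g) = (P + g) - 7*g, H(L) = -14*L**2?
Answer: -8243424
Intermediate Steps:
T(P, g) = P - 6*g
(H(12)*T(y(1), 1*(5 + 0)))*(-141) = ((-14*12**2)*(1 - 6*(5 + 0)))*(-141) = ((-14*144)*(1 - 6*5))*(-141) = -2016*(1 - 6*5)*(-141) = -2016*(1 - 30)*(-141) = -2016*(-29)*(-141) = 58464*(-141) = -8243424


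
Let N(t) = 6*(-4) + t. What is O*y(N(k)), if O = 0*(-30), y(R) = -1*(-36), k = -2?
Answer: 0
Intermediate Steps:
N(t) = -24 + t
y(R) = 36
O = 0
O*y(N(k)) = 0*36 = 0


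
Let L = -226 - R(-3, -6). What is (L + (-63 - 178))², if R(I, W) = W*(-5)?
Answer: 247009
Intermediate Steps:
R(I, W) = -5*W
L = -256 (L = -226 - (-5)*(-6) = -226 - 1*30 = -226 - 30 = -256)
(L + (-63 - 178))² = (-256 + (-63 - 178))² = (-256 - 241)² = (-497)² = 247009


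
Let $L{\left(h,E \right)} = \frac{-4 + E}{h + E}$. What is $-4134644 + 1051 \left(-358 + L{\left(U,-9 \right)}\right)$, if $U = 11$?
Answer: $- \frac{9035467}{2} \approx -4.5177 \cdot 10^{6}$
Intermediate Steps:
$L{\left(h,E \right)} = \frac{-4 + E}{E + h}$
$-4134644 + 1051 \left(-358 + L{\left(U,-9 \right)}\right) = -4134644 + 1051 \left(-358 + \frac{-4 - 9}{-9 + 11}\right) = -4134644 + 1051 \left(-358 + \frac{1}{2} \left(-13\right)\right) = -4134644 + 1051 \left(-358 - \frac{13}{2}\right) = -4134644 + 1051 \left(- \frac{729}{2}\right) = -4134644 - \frac{766179}{2} = - \frac{9035467}{2}$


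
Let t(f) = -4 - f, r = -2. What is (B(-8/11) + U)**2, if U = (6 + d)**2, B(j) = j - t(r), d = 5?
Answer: 1809025/121 ≈ 14951.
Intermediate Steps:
B(j) = 2 + j (B(j) = j - (-4 - 1*(-2)) = j - (-4 + 2) = j - 1*(-2) = j + 2 = 2 + j)
U = 121 (U = (6 + 5)**2 = 11**2 = 121)
(B(-8/11) + U)**2 = ((2 - 8/11) + 121)**2 = (14/11 + 121)**2 = (1345/11)**2 = 1809025/121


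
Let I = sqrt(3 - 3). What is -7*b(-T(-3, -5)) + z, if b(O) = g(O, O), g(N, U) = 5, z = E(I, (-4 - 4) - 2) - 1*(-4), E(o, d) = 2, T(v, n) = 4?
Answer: -29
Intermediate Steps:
I = 0 (I = sqrt(0) = 0)
z = 6 (z = 2 - 1*(-4) = 2 + 4 = 6)
b(O) = 5
-7*b(-T(-3, -5)) + z = -7*5 + 6 = -35 + 6 = -29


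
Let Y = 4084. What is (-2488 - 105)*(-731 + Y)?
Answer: -8694329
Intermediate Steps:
(-2488 - 105)*(-731 + Y) = (-2488 - 105)*(-731 + 4084) = -2593*3353 = -8694329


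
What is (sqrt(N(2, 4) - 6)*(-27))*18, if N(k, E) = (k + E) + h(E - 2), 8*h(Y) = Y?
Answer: -243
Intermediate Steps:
h(Y) = Y/8
N(k, E) = -1/4 + k + 9*E/8 (N(k, E) = (k + E) + (E - 2)/8 = (E + k) + (-2 + E)/8 = (E + k) + (-1/4 + E/8) = -1/4 + k + 9*E/8)
(sqrt(N(2, 4) - 6)*(-27))*18 = (sqrt((-1/4 + 2 + (9/8)*4) - 6)*(-27))*18 = (sqrt((-1/4 + 2 + 9/2) - 6)*(-27))*18 = (sqrt(25/4 - 6)*(-27))*18 = (sqrt(1/4)*(-27))*18 = ((1/2)*(-27))*18 = -27/2*18 = -243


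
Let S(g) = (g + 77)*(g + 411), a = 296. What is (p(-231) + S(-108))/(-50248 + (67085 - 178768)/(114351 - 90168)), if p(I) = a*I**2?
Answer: -381739851729/1215259067 ≈ -314.12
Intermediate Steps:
S(g) = (77 + g)*(411 + g)
p(I) = 296*I**2
(p(-231) + S(-108))/(-50248 + (67085 - 178768)/(114351 - 90168)) = (296*(-231)**2 + (31647 + (-108)**2 + 488*(-108)))/(-50248 + (67085 - 178768)/(114351 - 90168)) = (296*53361 + (31647 + 11664 - 52704))/(-50248 - 111683/24183) = (15794856 - 9393)/(-50248 - 111683*1/24183) = 15785463/(-50248 - 111683/24183) = 15785463/(-1215259067/24183) = 15785463*(-24183/1215259067) = -381739851729/1215259067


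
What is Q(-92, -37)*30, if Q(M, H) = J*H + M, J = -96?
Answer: 103800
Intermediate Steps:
Q(M, H) = M - 96*H (Q(M, H) = -96*H + M = M - 96*H)
Q(-92, -37)*30 = (-92 - 96*(-37))*30 = (-92 + 3552)*30 = 3460*30 = 103800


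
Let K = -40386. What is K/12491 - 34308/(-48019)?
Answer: -1510754106/599805329 ≈ -2.5187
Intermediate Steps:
K/12491 - 34308/(-48019) = -40386/12491 - 34308/(-48019) = -40386*1/12491 - 34308*(-1/48019) = -40386/12491 + 34308/48019 = -1510754106/599805329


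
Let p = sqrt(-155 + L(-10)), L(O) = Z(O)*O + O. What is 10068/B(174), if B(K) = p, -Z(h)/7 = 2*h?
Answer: -10068*I*sqrt(1565)/1565 ≈ -254.5*I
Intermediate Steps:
Z(h) = -14*h
L(O) = O - 14*O**2 (L(O) = (-14*O)*O + O = -14*O**2 + O = O - 14*O**2)
p = I*sqrt(1565) (p = sqrt(-155 - 10*(1 - 14*(-10))) = sqrt(-155 - 10*(1 + 140)) = sqrt(-155 - 10*141) = sqrt(-155 - 1410) = sqrt(-1565) = I*sqrt(1565) ≈ 39.56*I)
B(K) = I*sqrt(1565)
10068/B(174) = 10068/((I*sqrt(1565))) = 10068*(-I*sqrt(1565)/1565) = -10068*I*sqrt(1565)/1565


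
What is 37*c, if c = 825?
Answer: 30525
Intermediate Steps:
37*c = 37*825 = 30525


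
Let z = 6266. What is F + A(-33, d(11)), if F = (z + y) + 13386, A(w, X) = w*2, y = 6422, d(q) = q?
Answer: 26008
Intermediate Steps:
A(w, X) = 2*w
F = 26074 (F = (6266 + 6422) + 13386 = 12688 + 13386 = 26074)
F + A(-33, d(11)) = 26074 + 2*(-33) = 26074 - 66 = 26008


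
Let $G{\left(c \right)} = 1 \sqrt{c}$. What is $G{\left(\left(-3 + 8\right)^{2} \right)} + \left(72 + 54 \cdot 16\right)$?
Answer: $941$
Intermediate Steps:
$G{\left(c \right)} = \sqrt{c}$
$G{\left(\left(-3 + 8\right)^{2} \right)} + \left(72 + 54 \cdot 16\right) = \sqrt{\left(-3 + 8\right)^{2}} + \left(72 + 54 \cdot 16\right) = \sqrt{5^{2}} + \left(72 + 864\right) = \sqrt{25} + 936 = 5 + 936 = 941$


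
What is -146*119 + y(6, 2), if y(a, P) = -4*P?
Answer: -17382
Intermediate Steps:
-146*119 + y(6, 2) = -146*119 - 4*2 = -17374 - 8 = -17382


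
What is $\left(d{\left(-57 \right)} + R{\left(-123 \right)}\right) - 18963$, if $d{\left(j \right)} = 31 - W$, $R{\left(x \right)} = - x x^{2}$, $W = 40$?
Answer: $1841895$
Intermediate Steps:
$R{\left(x \right)} = - x^{3}$
$d{\left(j \right)} = -9$ ($d{\left(j \right)} = 31 - 40 = -9$)
$\left(d{\left(-57 \right)} + R{\left(-123 \right)}\right) - 18963 = \left(-9 - \left(-123\right)^{3}\right) - 18963 = \left(-9 - -1860867\right) - 18963 = \left(-9 + 1860867\right) - 18963 = 1860858 - 18963 = 1841895$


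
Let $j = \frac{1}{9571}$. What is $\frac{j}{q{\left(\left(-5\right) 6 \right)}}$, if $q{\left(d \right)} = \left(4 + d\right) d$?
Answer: $\frac{1}{7465380} \approx 1.3395 \cdot 10^{-7}$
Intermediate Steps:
$q{\left(d \right)} = d \left(4 + d\right)$
$j = \frac{1}{9571} \approx 0.00010448$
$\frac{j}{q{\left(\left(-5\right) 6 \right)}} = \frac{1}{9571 \left(-5\right) 6 \left(4 - 30\right)} = \frac{1}{9571 \left(- 30 \left(4 - 30\right)\right)} = \frac{1}{9571 \left(\left(-30\right) \left(-26\right)\right)} = \frac{1}{9571 \cdot 780} = \frac{1}{9571} \cdot \frac{1}{780} = \frac{1}{7465380}$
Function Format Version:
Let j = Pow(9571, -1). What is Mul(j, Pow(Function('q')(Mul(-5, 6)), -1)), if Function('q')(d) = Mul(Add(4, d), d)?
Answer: Rational(1, 7465380) ≈ 1.3395e-7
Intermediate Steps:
Function('q')(d) = Mul(d, Add(4, d))
j = Rational(1, 9571) ≈ 0.00010448
Mul(j, Pow(Function('q')(Mul(-5, 6)), -1)) = Mul(Rational(1, 9571), Pow(Mul(Mul(-5, 6), Add(4, Mul(-5, 6))), -1)) = Mul(Rational(1, 9571), Pow(Mul(-30, Add(4, -30)), -1)) = Mul(Rational(1, 9571), Pow(Mul(-30, -26), -1)) = Mul(Rational(1, 9571), Pow(780, -1)) = Mul(Rational(1, 9571), Rational(1, 780)) = Rational(1, 7465380)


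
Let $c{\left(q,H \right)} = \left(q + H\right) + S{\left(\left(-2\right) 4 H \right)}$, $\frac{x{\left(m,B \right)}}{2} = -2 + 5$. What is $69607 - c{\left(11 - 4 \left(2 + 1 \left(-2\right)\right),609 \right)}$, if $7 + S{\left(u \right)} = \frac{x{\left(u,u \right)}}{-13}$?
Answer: $\frac{896928}{13} \approx 68995.0$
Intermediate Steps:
$x{\left(m,B \right)} = 6$ ($x{\left(m,B \right)} = 2 \left(-2 + 5\right) = 2 \cdot 3 = 6$)
$S{\left(u \right)} = - \frac{97}{13}$ ($S{\left(u \right)} = -7 + \frac{6}{-13} = -7 + 6 \left(- \frac{1}{13}\right) = -7 - \frac{6}{13} = - \frac{97}{13}$)
$c{\left(q,H \right)} = - \frac{97}{13} + H + q$ ($c{\left(q,H \right)} = \left(q + H\right) - \frac{97}{13} = \left(H + q\right) - \frac{97}{13} = - \frac{97}{13} + H + q$)
$69607 - c{\left(11 - 4 \left(2 + 1 \left(-2\right)\right),609 \right)} = 69607 - \left(- \frac{97}{13} + 609 + \left(11 - 4 \left(2 + 1 \left(-2\right)\right)\right)\right) = 69607 - \left(- \frac{97}{13} + 609 + \left(11 - 4 \left(2 - 2\right)\right)\right) = 69607 - \left(- \frac{97}{13} + 609 + \left(11 - 0\right)\right) = 69607 - \left(- \frac{97}{13} + 609 + \left(11 + 0\right)\right) = 69607 - \left(- \frac{97}{13} + 609 + 11\right) = 69607 - \frac{7963}{13} = \frac{896928}{13}$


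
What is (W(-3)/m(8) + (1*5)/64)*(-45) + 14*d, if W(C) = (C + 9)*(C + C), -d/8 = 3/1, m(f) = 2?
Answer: 30111/64 ≈ 470.48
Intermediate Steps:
d = -24 (d = -24/1 = -24 ≈ -24.000)
W(C) = 2*C*(9 + C) (W(C) = (9 + C)*(2*C) = 2*C*(9 + C))
(W(-3)/m(8) + (1*5)/64)*(-45) + 14*d = ((2*(-3)*(9 - 3))/2 + (1*5)/64)*(-45) + 14*(-24) = ((2*(-3)*6)*(½) + 5*(1/64))*(-45) - 336 = (-36*½ + 5/64)*(-45) - 336 = (-18 + 5/64)*(-45) - 336 = -1147/64*(-45) - 336 = 51615/64 - 336 = 30111/64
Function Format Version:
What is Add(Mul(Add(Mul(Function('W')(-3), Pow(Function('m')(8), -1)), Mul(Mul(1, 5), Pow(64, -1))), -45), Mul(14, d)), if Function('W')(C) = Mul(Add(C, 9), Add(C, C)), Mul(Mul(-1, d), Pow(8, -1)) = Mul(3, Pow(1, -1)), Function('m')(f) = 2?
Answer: Rational(30111, 64) ≈ 470.48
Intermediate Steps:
d = -24 (d = Mul(-8, Mul(3, Pow(1, -1))) = Mul(-8, Mul(3, 1)) = Mul(-8, 3) = -24)
Function('W')(C) = Mul(2, C, Add(9, C)) (Function('W')(C) = Mul(Add(9, C), Mul(2, C)) = Mul(2, C, Add(9, C)))
Add(Mul(Add(Mul(Function('W')(-3), Pow(Function('m')(8), -1)), Mul(Mul(1, 5), Pow(64, -1))), -45), Mul(14, d)) = Add(Mul(Add(Mul(Mul(2, -3, Add(9, -3)), Pow(2, -1)), Mul(Mul(1, 5), Pow(64, -1))), -45), Mul(14, -24)) = Add(Mul(Add(Mul(Mul(2, -3, 6), Rational(1, 2)), Mul(5, Rational(1, 64))), -45), -336) = Add(Mul(Add(Mul(-36, Rational(1, 2)), Rational(5, 64)), -45), -336) = Add(Mul(Add(-18, Rational(5, 64)), -45), -336) = Add(Mul(Rational(-1147, 64), -45), -336) = Add(Rational(51615, 64), -336) = Rational(30111, 64)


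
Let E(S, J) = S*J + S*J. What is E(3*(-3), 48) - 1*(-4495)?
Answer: 3631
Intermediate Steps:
E(S, J) = 2*J*S (E(S, J) = J*S + J*S = 2*J*S)
E(3*(-3), 48) - 1*(-4495) = 2*48*(3*(-3)) - 1*(-4495) = 2*48*(-9) + 4495 = -864 + 4495 = 3631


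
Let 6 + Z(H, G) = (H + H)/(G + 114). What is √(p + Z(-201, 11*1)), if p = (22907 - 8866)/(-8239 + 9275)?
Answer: √727340635/12950 ≈ 2.0826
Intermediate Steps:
Z(H, G) = -6 + 2*H/(114 + G) (Z(H, G) = -6 + (H + H)/(G + 114) = -6 + (2*H)/(114 + G) = -6 + 2*H/(114 + G))
p = 14041/1036 ≈ 13.553
√(p + Z(-201, 11*1)) = √(14041/1036 + 2*(-342 - 201 - 33)/(114 + 11*1)) = √(14041/1036 + 2*(-342 - 201 - 3*11)/(114 + 11)) = √(14041/1036 + 2*(-342 - 201 - 33)/125) = √(14041/1036 + 2*(1/125)*(-576)) = √(14041/1036 - 1152/125) = √(561653/129500) = √727340635/12950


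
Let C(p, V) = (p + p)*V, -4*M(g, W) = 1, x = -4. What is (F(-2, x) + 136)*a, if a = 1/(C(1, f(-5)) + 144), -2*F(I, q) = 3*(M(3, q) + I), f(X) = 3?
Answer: 223/240 ≈ 0.92917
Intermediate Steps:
M(g, W) = -1/4 (M(g, W) = -1/4*1 = -1/4)
C(p, V) = 2*V*p (C(p, V) = (2*p)*V = 2*V*p)
F(I, q) = 3/8 - 3*I/2 (F(I, q) = -3*(-1/4 + I)/2 = -(-3/4 + 3*I)/2 = 3/8 - 3*I/2)
a = 1/150 (a = 1/(2*3*1 + 144) = 1/(6 + 144) = 1/150 ≈ 0.0066667)
(F(-2, x) + 136)*a = ((3/8 - 3/2*(-2)) + 136)*(1/150) = ((3/8 + 3) + 136)*(1/150) = (27/8 + 136)*(1/150) = (1115/8)*(1/150) = 223/240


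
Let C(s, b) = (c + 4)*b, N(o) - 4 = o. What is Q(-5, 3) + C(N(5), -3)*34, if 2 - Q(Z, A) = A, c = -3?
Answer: -103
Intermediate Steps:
N(o) = 4 + o
Q(Z, A) = 2 - A
C(s, b) = b (C(s, b) = (-3 + 4)*b = 1*b = b)
Q(-5, 3) + C(N(5), -3)*34 = (2 - 1*3) - 3*34 = (2 - 3) - 102 = -1 - 102 = -103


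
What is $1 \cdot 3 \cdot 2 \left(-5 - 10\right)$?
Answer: $-90$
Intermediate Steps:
$1 \cdot 3 \cdot 2 \left(-5 - 10\right) = 3 \cdot 2 \left(-15\right) = 6 \left(-15\right) = -90$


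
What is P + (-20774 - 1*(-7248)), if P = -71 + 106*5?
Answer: -13067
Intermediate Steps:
P = 459 (P = -71 + 530 = 459)
P + (-20774 - 1*(-7248)) = 459 + (-20774 - 1*(-7248)) = 459 + (-20774 + 7248) = 459 - 13526 = -13067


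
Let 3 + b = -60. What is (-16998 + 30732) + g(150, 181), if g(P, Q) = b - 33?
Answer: 13638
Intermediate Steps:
b = -63 (b = -3 - 60 = -63)
g(P, Q) = -96 (g(P, Q) = -63 - 33 = -96)
(-16998 + 30732) + g(150, 181) = (-16998 + 30732) - 96 = 13734 - 96 = 13638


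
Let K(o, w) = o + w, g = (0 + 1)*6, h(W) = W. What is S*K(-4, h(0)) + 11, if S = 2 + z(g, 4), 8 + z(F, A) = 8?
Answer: 3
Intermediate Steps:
g = 6 (g = 1*6 = 6)
z(F, A) = 0 (z(F, A) = -8 + 8 = 0)
S = 2 (S = 2 + 0 = 2)
S*K(-4, h(0)) + 11 = 2*(-4 + 0) + 11 = 2*(-4) + 11 = -8 + 11 = 3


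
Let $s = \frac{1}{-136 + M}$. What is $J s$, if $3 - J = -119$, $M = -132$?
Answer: $- \frac{61}{134} \approx -0.45522$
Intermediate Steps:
$s = - \frac{1}{268}$ ($s = \frac{1}{-136 - 132} = \frac{1}{-268} = - \frac{1}{268} \approx -0.0037313$)
$J = 122$ ($J = 3 - -119 = 3 + 119 = 122$)
$J s = 122 \left(- \frac{1}{268}\right) = - \frac{61}{134}$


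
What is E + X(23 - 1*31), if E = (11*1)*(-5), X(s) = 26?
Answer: -29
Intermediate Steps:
E = -55 (E = 11*(-5) = -55)
E + X(23 - 1*31) = -55 + 26 = -29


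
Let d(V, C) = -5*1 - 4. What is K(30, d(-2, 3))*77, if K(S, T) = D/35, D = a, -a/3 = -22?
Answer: 726/5 ≈ 145.20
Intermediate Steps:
a = 66 (a = -3*(-22) = 66)
d(V, C) = -9 (d(V, C) = -5 - 4 = -9)
D = 66
K(S, T) = 66/35
K(30, d(-2, 3))*77 = (66/35)*77 = 726/5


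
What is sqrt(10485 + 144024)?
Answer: sqrt(154509) ≈ 393.08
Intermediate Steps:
sqrt(10485 + 144024) = sqrt(154509)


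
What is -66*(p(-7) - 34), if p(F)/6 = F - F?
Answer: 2244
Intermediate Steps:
p(F) = 0 (p(F) = 6*(F - F) = 6*0 = 0)
-66*(p(-7) - 34) = -66*(0 - 34) = -66*(-34) = 2244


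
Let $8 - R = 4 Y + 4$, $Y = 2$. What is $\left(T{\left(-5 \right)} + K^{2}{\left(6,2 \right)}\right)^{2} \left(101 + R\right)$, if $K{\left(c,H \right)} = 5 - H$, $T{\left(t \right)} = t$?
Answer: $1552$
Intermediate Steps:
$R = -4$ ($R = 8 - \left(4 \cdot 2 + 4\right) = 8 - \left(8 + 4\right) = 8 - 12 = -4$)
$\left(T{\left(-5 \right)} + K^{2}{\left(6,2 \right)}\right)^{2} \left(101 + R\right) = \left(-5 + \left(5 - 2\right)^{2}\right)^{2} \left(101 - 4\right) = \left(-5 + \left(5 - 2\right)^{2}\right)^{2} \cdot 97 = \left(-5 + 3^{2}\right)^{2} \cdot 97 = \left(-5 + 9\right)^{2} \cdot 97 = 4^{2} \cdot 97 = 16 \cdot 97 = 1552$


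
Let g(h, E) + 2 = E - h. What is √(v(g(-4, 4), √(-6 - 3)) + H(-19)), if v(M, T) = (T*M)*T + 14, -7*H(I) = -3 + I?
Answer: I*√1806/7 ≈ 6.071*I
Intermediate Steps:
g(h, E) = -2 + E - h (g(h, E) = -2 + (E - h) = -2 + E - h)
H(I) = 3/7 - I/7 (H(I) = -(-3 + I)/7 = 3/7 - I/7)
v(M, T) = 14 + M*T² (v(M, T) = (M*T)*T + 14 = M*T² + 14 = 14 + M*T²)
√(v(g(-4, 4), √(-6 - 3)) + H(-19)) = √((14 + (-2 + 4 - 1*(-4))*(√(-6 - 3))²) + (3/7 - ⅐*(-19))) = √((14 + (-2 + 4 + 4)*(√(-9))²) + (3/7 + 19/7)) = √((14 + 6*(3*I)²) + 22/7) = √((14 + 6*(-9)) + 22/7) = √((14 - 54) + 22/7) = √(-40 + 22/7) = √(-258/7) = I*√1806/7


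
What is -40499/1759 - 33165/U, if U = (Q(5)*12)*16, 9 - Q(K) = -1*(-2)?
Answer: -37589297/788032 ≈ -47.700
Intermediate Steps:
Q(K) = 7 (Q(K) = 9 - (-1)*(-2) = 9 - 1*2 = 9 - 2 = 7)
U = 1344 (U = (7*12)*16 = 84*16 = 1344)
-40499/1759 - 33165/U = -40499/1759 - 33165/1344 = -40499*1/1759 - 33165*1/1344 = -40499/1759 - 11055/448 = -37589297/788032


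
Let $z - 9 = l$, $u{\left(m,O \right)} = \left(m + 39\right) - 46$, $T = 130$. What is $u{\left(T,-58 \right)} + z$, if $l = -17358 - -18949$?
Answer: $1723$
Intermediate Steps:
$l = 1591$ ($l = -17358 + 18949 = 1591$)
$u{\left(m,O \right)} = -7 + m$ ($u{\left(m,O \right)} = \left(39 + m\right) - 46 = -7 + m$)
$z = 1600$ ($z = 9 + 1591 = 1600$)
$u{\left(T,-58 \right)} + z = \left(-7 + 130\right) + 1600 = 123 + 1600 = 1723$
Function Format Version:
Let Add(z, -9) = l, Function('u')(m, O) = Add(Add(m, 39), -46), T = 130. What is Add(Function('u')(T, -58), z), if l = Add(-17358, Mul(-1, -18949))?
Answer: 1723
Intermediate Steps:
l = 1591 (l = Add(-17358, 18949) = 1591)
Function('u')(m, O) = Add(-7, m) (Function('u')(m, O) = Add(Add(39, m), -46) = Add(-7, m))
z = 1600 (z = Add(9, 1591) = 1600)
Add(Function('u')(T, -58), z) = Add(Add(-7, 130), 1600) = Add(123, 1600) = 1723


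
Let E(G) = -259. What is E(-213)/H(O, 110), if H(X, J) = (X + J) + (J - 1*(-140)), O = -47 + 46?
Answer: -259/359 ≈ -0.72145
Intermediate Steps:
O = -1
H(X, J) = 140 + X + 2*J (H(X, J) = (J + X) + (J + 140) = (J + X) + (140 + J) = 140 + X + 2*J)
E(-213)/H(O, 110) = -259/(140 - 1 + 2*110) = -259/(140 - 1 + 220) = -259/359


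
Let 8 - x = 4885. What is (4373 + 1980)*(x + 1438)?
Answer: -21847967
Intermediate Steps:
x = -4877 (x = 8 - 1*4885 = 8 - 4885 = -4877)
(4373 + 1980)*(x + 1438) = (4373 + 1980)*(-4877 + 1438) = 6353*(-3439) = -21847967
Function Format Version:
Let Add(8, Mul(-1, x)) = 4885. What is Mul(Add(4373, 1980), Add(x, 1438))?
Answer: -21847967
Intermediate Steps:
x = -4877 (x = Add(8, Mul(-1, 4885)) = Add(8, -4885) = -4877)
Mul(Add(4373, 1980), Add(x, 1438)) = Mul(Add(4373, 1980), Add(-4877, 1438)) = Mul(6353, -3439) = -21847967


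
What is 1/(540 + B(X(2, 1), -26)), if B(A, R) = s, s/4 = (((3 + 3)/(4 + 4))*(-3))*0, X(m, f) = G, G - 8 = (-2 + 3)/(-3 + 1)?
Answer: 1/540 ≈ 0.0018519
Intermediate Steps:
G = 15/2 (G = 8 + (-2 + 3)/(-3 + 1) = 8 + 1/(-2) = 8 + 1*(-½) = 8 - ½ = 15/2 ≈ 7.5000)
X(m, f) = 15/2
s = 0 (s = 4*((((3 + 3)/(4 + 4))*(-3))*0) = 4*(((6/8)*(-3))*0) = 4*(((6*(⅛))*(-3))*0) = 4*(((¾)*(-3))*0) = 4*(-9/4*0) = 4*0 = 0)
B(A, R) = 0
1/(540 + B(X(2, 1), -26)) = 1/(540 + 0) = 1/540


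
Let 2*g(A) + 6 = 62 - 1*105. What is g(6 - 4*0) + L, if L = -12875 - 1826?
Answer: -29451/2 ≈ -14726.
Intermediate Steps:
L = -14701
g(A) = -49/2 (g(A) = -3 + (62 - 1*105)/2 = -3 + (62 - 105)/2 = -3 + (½)*(-43) = -3 - 43/2 = -49/2)
g(6 - 4*0) + L = -49/2 - 14701 = -29451/2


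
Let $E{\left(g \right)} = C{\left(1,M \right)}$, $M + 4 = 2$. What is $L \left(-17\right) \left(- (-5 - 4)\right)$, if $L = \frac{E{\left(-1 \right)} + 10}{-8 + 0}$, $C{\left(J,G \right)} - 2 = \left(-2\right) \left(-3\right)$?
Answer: $\frac{1377}{4} \approx 344.25$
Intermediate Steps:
$M = -2$ ($M = -4 + 2 = -2$)
$C{\left(J,G \right)} = 8$ ($C{\left(J,G \right)} = 2 - -6 = 2 + 6 = 8$)
$E{\left(g \right)} = 8$
$L = - \frac{9}{4}$ ($L = \frac{8 + 10}{-8 + 0} = \frac{18}{-8} = 18 \left(- \frac{1}{8}\right) = - \frac{9}{4} \approx -2.25$)
$L \left(-17\right) \left(- (-5 - 4)\right) = \left(- \frac{9}{4}\right) \left(-17\right) \left(- (-5 - 4)\right) = \frac{153 \left(\left(-1\right) \left(-9\right)\right)}{4} = \frac{153}{4} \cdot 9 = \frac{1377}{4}$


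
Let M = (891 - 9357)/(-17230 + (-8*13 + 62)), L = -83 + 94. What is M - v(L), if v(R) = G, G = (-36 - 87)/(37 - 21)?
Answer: 16617/2032 ≈ 8.1777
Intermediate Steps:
L = 11
M = 249/508 (M = -8466/(-17230 + (-104 + 62)) = -8466/(-17230 - 42) = -8466/(-17272) = -8466*(-1/17272) = 249/508 ≈ 0.49016)
G = -123/16 ≈ -7.6875
v(R) = -123/16
M - v(L) = 249/508 - 1*(-123/16) = 249/508 + 123/16 = 16617/2032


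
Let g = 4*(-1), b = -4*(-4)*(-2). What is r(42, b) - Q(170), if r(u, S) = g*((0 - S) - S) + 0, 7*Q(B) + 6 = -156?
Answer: -1630/7 ≈ -232.86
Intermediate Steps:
Q(B) = -162/7 (Q(B) = -6/7 + (1/7)*(-156) = -6/7 - 156/7 = -162/7)
b = -32 (b = 16*(-2) = -32)
g = -4
r(u, S) = 8*S (r(u, S) = -4*((0 - S) - S) + 0 = -4*(-S - S) + 0 = -(-8)*S + 0 = 8*S + 0 = 8*S)
r(42, b) - Q(170) = 8*(-32) - 1*(-162/7) = -256 + 162/7 = -1630/7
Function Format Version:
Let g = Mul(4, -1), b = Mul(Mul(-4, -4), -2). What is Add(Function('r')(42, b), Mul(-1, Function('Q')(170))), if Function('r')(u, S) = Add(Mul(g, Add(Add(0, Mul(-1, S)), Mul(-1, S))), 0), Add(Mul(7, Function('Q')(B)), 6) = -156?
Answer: Rational(-1630, 7) ≈ -232.86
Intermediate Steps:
Function('Q')(B) = Rational(-162, 7) (Function('Q')(B) = Add(Rational(-6, 7), Mul(Rational(1, 7), -156)) = Add(Rational(-6, 7), Rational(-156, 7)) = Rational(-162, 7))
b = -32 (b = Mul(16, -2) = -32)
g = -4
Function('r')(u, S) = Mul(8, S) (Function('r')(u, S) = Add(Mul(-4, Add(Add(0, Mul(-1, S)), Mul(-1, S))), 0) = Add(Mul(-4, Add(Mul(-1, S), Mul(-1, S))), 0) = Add(Mul(-4, Mul(-2, S)), 0) = Add(Mul(8, S), 0) = Mul(8, S))
Add(Function('r')(42, b), Mul(-1, Function('Q')(170))) = Add(Mul(8, -32), Mul(-1, Rational(-162, 7))) = Add(-256, Rational(162, 7)) = Rational(-1630, 7)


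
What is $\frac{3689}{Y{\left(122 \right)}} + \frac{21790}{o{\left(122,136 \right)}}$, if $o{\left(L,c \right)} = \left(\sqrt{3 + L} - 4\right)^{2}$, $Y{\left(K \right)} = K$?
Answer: $\frac{418660589}{1449482} + \frac{871600 \sqrt{5}}{11881} \approx 452.87$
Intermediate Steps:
$o{\left(L,c \right)} = \left(-4 + \sqrt{3 + L}\right)^{2}$
$\frac{3689}{Y{\left(122 \right)}} + \frac{21790}{o{\left(122,136 \right)}} = \frac{3689}{122} + \frac{21790}{\left(-4 + \sqrt{3 + 122}\right)^{2}} = 3689 \cdot \frac{1}{122} + \frac{21790}{\left(-4 + \sqrt{125}\right)^{2}} = \frac{3689}{122} + \frac{21790}{\left(-4 + 5 \sqrt{5}\right)^{2}}$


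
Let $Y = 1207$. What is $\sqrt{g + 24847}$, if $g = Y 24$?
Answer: $\sqrt{53815} \approx 231.98$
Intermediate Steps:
$g = 28968$ ($g = 1207 \cdot 24 = 28968$)
$\sqrt{g + 24847} = \sqrt{28968 + 24847} = \sqrt{53815}$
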